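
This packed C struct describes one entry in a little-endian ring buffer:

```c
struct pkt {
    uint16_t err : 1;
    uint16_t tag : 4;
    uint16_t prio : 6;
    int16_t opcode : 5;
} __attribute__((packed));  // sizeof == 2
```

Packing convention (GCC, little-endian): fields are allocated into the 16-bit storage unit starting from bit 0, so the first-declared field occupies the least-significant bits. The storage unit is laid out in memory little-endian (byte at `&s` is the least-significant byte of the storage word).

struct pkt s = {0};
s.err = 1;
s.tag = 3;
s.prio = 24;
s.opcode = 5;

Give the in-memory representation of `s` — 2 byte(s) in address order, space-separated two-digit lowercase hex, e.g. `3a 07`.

err:1 = 1 → 0x1 << 0 → word 0x0001
tag:4 = 3 → 0x3 << 1 → word 0x0007
prio:6 = 24 → 0x18 << 5 → word 0x0307
opcode:5 = 5 → 0x5 << 11 → word 0x2b07
word = 0x2b07 → little-endian bytes:
  [0]=0x07  [1]=0x2b

07 2b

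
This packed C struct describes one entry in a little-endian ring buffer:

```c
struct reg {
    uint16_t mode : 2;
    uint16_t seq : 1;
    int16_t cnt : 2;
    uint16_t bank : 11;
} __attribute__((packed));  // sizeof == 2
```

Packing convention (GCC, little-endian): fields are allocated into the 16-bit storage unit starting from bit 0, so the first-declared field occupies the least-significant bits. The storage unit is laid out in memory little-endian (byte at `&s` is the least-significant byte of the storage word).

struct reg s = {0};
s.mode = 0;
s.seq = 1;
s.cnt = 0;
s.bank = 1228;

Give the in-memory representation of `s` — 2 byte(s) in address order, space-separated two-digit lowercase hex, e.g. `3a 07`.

[0+:2] mode=0 & 0x3 = 0x0; word=0x0000
[2+:1] seq=1 & 0x1 = 0x1; word=0x0004
[3+:2] cnt=0 & 0x3 = 0x0; word=0x0004
[5+:11] bank=1228 & 0x7ff = 0x4cc; word=0x9984
word = 0x9984 → little-endian bytes:
  [0]=0x84  [1]=0x99

84 99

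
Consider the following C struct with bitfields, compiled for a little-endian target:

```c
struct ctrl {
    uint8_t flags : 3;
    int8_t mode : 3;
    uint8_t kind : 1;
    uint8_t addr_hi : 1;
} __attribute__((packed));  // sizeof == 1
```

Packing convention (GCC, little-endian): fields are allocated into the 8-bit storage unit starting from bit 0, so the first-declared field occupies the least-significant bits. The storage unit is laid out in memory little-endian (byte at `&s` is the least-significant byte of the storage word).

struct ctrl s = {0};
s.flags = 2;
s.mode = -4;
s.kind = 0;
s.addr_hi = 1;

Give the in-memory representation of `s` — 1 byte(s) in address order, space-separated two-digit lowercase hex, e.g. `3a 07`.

a2

flags (3b) val=2 bits=0x2 at bit 0: 0x02
mode (3b) val=-4 bits=0x4 at bit 3: 0x22
kind (1b) val=0 bits=0x0 at bit 6: 0x22
addr_hi (1b) val=1 bits=0x1 at bit 7: 0xa2
word = 0xa2 → little-endian bytes:
  [0]=0xa2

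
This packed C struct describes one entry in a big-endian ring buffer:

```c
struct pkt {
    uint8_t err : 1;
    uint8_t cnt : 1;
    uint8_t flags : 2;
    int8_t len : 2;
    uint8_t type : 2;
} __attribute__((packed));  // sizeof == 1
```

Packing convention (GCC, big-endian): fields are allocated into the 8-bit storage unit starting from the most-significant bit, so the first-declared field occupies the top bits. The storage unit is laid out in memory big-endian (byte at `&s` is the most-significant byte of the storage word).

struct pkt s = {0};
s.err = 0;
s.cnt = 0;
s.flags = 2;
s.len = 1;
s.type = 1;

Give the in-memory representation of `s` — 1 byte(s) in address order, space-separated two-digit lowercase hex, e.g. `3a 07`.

err:1 = 0 → 0x0 << 7 → word 0x00
cnt:1 = 0 → 0x0 << 6 → word 0x00
flags:2 = 2 → 0x2 << 4 → word 0x20
len:2 = 1 → 0x1 << 2 → word 0x24
type:2 = 1 → 0x1 << 0 → word 0x25
word = 0x25 → big-endian bytes:
  [0]=0x25

25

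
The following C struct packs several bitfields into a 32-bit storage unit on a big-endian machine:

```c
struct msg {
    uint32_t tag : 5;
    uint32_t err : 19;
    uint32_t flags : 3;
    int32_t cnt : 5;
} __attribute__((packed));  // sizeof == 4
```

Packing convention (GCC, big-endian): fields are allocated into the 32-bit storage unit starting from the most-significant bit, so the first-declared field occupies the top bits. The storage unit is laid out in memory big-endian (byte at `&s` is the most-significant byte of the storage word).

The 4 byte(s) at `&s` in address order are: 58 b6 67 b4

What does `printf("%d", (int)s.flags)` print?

[0]=0x58 [1]=0xb6 [2]=0x67 [3]=0xb4 (big-endian) → word 0x58b667b4
tag [27+:5] = (word>>27) & 0x1f = 11
err [8+:19] = (word>>8) & 0x7ffff = 46695
flags [5+:3] = (word>>5) & 0x7 = 5  ←
cnt [0+:5] = (word>>0) & 0x1f = 20

5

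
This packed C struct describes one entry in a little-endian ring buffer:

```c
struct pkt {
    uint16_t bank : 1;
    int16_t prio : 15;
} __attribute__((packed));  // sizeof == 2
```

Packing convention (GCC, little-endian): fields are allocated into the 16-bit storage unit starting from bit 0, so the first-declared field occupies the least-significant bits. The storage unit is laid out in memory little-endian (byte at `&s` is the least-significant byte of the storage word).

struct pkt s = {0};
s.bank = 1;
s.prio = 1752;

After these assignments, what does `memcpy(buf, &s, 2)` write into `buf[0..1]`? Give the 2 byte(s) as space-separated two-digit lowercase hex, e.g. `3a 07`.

b1 0d

[0+:1] bank=1 & 0x1 = 0x1; word=0x0001
[1+:15] prio=1752 & 0x7fff = 0x6d8; word=0x0db1
word = 0x0db1 → little-endian bytes:
  [0]=0xb1  [1]=0x0d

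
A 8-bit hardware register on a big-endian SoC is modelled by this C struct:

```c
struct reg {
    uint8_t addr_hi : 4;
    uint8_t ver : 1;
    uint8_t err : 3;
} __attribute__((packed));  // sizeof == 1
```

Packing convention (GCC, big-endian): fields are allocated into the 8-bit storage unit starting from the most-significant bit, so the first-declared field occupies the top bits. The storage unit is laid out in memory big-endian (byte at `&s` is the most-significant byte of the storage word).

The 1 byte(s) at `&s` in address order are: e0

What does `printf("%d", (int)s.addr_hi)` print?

[0]=0xe0 (big-endian) → word 0xe0
addr_hi [4+:4] = (word>>4) & 0xf = 14  ←
ver [3+:1] = (word>>3) & 0x1 = 0
err [0+:3] = (word>>0) & 0x7 = 0

14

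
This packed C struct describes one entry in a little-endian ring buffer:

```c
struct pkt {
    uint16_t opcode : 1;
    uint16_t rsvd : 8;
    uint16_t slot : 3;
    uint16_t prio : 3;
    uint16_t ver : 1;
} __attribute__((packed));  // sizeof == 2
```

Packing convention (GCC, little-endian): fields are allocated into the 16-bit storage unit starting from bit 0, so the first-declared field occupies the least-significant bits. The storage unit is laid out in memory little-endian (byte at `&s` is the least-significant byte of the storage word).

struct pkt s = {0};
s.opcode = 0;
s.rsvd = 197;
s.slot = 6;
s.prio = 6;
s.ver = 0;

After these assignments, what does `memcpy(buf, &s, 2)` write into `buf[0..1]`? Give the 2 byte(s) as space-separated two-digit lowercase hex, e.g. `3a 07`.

opcode (1b) val=0 bits=0x0 at bit 0: 0x0000
rsvd (8b) val=197 bits=0xc5 at bit 1: 0x018a
slot (3b) val=6 bits=0x6 at bit 9: 0x0d8a
prio (3b) val=6 bits=0x6 at bit 12: 0x6d8a
ver (1b) val=0 bits=0x0 at bit 15: 0x6d8a
word = 0x6d8a → little-endian bytes:
  [0]=0x8a  [1]=0x6d

8a 6d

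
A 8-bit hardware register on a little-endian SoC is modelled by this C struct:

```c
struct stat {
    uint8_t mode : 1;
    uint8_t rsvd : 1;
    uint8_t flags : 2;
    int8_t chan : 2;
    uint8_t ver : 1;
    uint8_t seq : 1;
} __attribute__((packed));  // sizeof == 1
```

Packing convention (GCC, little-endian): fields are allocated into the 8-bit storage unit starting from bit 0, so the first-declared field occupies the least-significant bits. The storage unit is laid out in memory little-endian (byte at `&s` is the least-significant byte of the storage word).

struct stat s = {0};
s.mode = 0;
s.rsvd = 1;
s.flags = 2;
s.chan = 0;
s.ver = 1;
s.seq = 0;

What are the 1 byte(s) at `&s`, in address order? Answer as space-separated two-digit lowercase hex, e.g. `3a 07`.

4a

mode:1 = 0 → 0x0 << 0 → word 0x00
rsvd:1 = 1 → 0x1 << 1 → word 0x02
flags:2 = 2 → 0x2 << 2 → word 0x0a
chan:2 = 0 → 0x0 << 4 → word 0x0a
ver:1 = 1 → 0x1 << 6 → word 0x4a
seq:1 = 0 → 0x0 << 7 → word 0x4a
word = 0x4a → little-endian bytes:
  [0]=0x4a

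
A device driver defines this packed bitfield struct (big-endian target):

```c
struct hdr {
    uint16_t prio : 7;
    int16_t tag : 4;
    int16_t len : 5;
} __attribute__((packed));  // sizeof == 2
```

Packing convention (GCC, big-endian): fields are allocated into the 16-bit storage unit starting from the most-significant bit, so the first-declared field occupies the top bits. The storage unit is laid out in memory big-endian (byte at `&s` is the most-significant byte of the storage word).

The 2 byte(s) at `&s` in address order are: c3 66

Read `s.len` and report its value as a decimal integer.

6

[0]=0xc3 [1]=0x66 (big-endian) → word 0xc366
prio [9+:7] = (word>>9) & 0x7f = 97
tag [5+:4] = (word>>5) & 0xf = 11
len [0+:5] = (word>>0) & 0x1f = 6  ←
len signed 5b, MSB=0: value = 6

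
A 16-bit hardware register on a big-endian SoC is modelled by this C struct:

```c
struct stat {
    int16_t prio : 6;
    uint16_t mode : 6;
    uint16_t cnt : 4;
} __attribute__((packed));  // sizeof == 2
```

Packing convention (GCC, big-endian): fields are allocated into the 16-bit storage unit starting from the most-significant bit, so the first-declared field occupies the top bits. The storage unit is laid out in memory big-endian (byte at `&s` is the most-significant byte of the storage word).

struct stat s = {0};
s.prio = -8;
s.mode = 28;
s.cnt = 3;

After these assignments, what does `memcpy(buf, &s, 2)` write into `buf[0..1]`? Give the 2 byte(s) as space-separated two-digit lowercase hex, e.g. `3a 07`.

e1 c3

[10+:6] prio=-8 & 0x3f = 0x38; word=0xe000
[4+:6] mode=28 & 0x3f = 0x1c; word=0xe1c0
[0+:4] cnt=3 & 0xf = 0x3; word=0xe1c3
word = 0xe1c3 → big-endian bytes:
  [0]=0xe1  [1]=0xc3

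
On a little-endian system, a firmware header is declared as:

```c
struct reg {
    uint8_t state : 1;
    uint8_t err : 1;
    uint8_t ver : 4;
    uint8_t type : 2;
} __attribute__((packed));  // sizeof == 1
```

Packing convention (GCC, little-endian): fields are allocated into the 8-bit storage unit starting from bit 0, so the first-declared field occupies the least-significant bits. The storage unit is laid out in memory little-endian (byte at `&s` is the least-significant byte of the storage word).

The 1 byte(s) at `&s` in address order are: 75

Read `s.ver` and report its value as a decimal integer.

13

[0]=0x75 (little-endian) → word 0x75
state [0+:1] = (word>>0) & 0x1 = 1
err [1+:1] = (word>>1) & 0x1 = 0
ver [2+:4] = (word>>2) & 0xf = 13  ←
type [6+:2] = (word>>6) & 0x3 = 1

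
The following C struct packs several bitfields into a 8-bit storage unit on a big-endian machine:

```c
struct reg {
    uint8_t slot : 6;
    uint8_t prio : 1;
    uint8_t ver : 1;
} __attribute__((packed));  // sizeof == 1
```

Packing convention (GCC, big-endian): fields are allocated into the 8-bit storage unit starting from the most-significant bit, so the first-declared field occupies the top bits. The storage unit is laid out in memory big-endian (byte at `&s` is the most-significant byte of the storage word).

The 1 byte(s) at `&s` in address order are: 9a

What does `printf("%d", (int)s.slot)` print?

[0]=0x9a (big-endian) → word 0x9a
slot [2+:6] = (word>>2) & 0x3f = 38  ←
prio [1+:1] = (word>>1) & 0x1 = 1
ver [0+:1] = (word>>0) & 0x1 = 0

38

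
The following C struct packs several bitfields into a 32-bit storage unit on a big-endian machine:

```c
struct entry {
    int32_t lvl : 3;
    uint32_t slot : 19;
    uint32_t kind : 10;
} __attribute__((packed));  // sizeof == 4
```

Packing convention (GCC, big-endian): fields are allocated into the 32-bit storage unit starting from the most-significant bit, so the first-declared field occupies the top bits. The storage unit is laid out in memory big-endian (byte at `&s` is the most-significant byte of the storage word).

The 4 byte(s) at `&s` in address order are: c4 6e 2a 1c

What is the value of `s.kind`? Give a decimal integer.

540

[0]=0xc4 [1]=0x6e [2]=0x2a [3]=0x1c (big-endian) → word 0xc46e2a1c
lvl [29+:3] = (word>>29) & 0x7 = 6
slot [10+:19] = (word>>10) & 0x7ffff = 72586
kind [0+:10] = (word>>0) & 0x3ff = 540  ←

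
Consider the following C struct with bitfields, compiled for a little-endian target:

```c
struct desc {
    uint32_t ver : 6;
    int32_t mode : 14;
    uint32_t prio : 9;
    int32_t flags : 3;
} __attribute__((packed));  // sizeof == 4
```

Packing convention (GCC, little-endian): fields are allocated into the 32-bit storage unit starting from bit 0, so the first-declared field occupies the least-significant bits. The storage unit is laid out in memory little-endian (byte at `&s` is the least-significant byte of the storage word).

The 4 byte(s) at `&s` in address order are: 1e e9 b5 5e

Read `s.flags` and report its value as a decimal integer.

2

[0]=0x1e [1]=0xe9 [2]=0xb5 [3]=0x5e (little-endian) → word 0x5eb5e91e
ver [0+:6] = (word>>0) & 0x3f = 30
mode [6+:14] = (word>>6) & 0x3fff = 6052
prio [20+:9] = (word>>20) & 0x1ff = 491
flags [29+:3] = (word>>29) & 0x7 = 2  ←
flags signed 3b, MSB=0: value = 2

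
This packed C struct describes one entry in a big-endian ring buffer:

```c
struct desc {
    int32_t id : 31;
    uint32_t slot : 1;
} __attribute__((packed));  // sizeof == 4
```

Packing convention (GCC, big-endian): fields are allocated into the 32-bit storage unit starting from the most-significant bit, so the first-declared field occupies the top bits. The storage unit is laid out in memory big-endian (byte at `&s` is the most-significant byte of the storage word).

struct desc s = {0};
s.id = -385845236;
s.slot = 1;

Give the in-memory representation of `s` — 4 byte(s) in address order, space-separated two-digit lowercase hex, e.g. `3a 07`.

id:31 = -385845236 → 0x6900780c << 1 → word 0xd200f018
slot:1 = 1 → 0x1 << 0 → word 0xd200f019
word = 0xd200f019 → big-endian bytes:
  [0]=0xd2  [1]=0x00  [2]=0xf0  [3]=0x19

d2 00 f0 19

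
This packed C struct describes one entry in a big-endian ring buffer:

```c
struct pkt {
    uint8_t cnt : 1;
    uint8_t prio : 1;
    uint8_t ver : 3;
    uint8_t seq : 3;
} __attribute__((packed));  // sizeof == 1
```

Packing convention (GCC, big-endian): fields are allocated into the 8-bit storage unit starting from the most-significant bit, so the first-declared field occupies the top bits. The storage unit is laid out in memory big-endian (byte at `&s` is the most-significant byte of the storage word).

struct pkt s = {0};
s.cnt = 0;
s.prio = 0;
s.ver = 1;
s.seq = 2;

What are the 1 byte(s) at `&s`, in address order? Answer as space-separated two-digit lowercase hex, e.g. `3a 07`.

[7+:1] cnt=0 & 0x1 = 0x0; word=0x00
[6+:1] prio=0 & 0x1 = 0x0; word=0x00
[3+:3] ver=1 & 0x7 = 0x1; word=0x08
[0+:3] seq=2 & 0x7 = 0x2; word=0x0a
word = 0x0a → big-endian bytes:
  [0]=0x0a

0a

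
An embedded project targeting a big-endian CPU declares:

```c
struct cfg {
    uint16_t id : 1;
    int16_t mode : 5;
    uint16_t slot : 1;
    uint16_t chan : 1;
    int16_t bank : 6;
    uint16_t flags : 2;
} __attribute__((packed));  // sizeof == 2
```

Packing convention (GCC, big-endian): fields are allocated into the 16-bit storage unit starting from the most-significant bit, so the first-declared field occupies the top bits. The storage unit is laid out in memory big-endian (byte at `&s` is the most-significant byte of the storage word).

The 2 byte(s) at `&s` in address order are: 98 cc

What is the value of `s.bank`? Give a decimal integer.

-13

[0]=0x98 [1]=0xcc (big-endian) → word 0x98cc
id:1 @ bit 15 → (0x98cc>>15)&0x1 = 0x1
mode:5 @ bit 10 → (0x98cc>>10)&0x1f = 0x6
slot:1 @ bit 9 → (0x98cc>>9)&0x1 = 0x0
chan:1 @ bit 8 → (0x98cc>>8)&0x1 = 0x0
bank:6 @ bit 2 → (0x98cc>>2)&0x3f = 0x33  ←
flags:2 @ bit 0 → (0x98cc>>0)&0x3 = 0x0
bank signed 6b, MSB=1: 51 - 64 = -13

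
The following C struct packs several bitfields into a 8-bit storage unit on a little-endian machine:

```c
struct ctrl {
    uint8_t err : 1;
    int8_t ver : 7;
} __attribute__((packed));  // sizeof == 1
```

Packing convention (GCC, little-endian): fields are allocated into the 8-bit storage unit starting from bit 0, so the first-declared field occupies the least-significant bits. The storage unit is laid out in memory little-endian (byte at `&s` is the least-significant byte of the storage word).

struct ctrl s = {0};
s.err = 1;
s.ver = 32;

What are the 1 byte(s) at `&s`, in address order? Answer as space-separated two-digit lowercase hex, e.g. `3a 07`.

41

[0+:1] err=1 & 0x1 = 0x1; word=0x01
[1+:7] ver=32 & 0x7f = 0x20; word=0x41
word = 0x41 → little-endian bytes:
  [0]=0x41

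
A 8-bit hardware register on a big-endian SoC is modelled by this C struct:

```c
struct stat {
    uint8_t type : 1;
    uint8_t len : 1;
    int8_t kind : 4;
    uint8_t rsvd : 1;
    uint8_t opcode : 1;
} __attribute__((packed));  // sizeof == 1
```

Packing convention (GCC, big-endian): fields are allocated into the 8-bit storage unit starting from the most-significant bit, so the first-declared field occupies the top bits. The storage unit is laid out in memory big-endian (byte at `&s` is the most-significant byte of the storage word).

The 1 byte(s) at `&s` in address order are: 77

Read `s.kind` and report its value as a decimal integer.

[0]=0x77 (big-endian) → word 0x77
type:1 @ bit 7 → (0x77>>7)&0x1 = 0x0
len:1 @ bit 6 → (0x77>>6)&0x1 = 0x1
kind:4 @ bit 2 → (0x77>>2)&0xf = 0xd  ←
rsvd:1 @ bit 1 → (0x77>>1)&0x1 = 0x1
opcode:1 @ bit 0 → (0x77>>0)&0x1 = 0x1
kind signed 4b, MSB=1: 13 - 16 = -3

-3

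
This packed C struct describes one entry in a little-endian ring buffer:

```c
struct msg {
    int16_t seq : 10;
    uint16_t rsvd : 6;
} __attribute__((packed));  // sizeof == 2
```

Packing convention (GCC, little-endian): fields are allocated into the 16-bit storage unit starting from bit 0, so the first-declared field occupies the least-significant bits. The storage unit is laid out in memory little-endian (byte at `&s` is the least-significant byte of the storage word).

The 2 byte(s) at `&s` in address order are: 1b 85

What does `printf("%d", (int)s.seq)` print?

283

[0]=0x1b [1]=0x85 (little-endian) → word 0x851b
seq:10 @ bit 0 → (0x851b>>0)&0x3ff = 0x11b  ←
rsvd:6 @ bit 10 → (0x851b>>10)&0x3f = 0x21
seq signed 10b, MSB=0: value = 283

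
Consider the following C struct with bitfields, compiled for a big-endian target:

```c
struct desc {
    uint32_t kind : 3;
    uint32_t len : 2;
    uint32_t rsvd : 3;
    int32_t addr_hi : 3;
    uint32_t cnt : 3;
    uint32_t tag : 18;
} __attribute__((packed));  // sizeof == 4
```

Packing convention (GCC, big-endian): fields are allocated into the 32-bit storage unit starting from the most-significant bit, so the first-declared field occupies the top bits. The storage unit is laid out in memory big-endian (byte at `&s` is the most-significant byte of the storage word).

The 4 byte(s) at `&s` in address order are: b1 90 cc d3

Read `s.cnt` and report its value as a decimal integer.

4

[0]=0xb1 [1]=0x90 [2]=0xcc [3]=0xd3 (big-endian) → word 0xb190ccd3
kind:3 @ bit 29 → (0xb190ccd3>>29)&0x7 = 0x5
len:2 @ bit 27 → (0xb190ccd3>>27)&0x3 = 0x2
rsvd:3 @ bit 24 → (0xb190ccd3>>24)&0x7 = 0x1
addr_hi:3 @ bit 21 → (0xb190ccd3>>21)&0x7 = 0x4
cnt:3 @ bit 18 → (0xb190ccd3>>18)&0x7 = 0x4  ←
tag:18 @ bit 0 → (0xb190ccd3>>0)&0x3ffff = 0xccd3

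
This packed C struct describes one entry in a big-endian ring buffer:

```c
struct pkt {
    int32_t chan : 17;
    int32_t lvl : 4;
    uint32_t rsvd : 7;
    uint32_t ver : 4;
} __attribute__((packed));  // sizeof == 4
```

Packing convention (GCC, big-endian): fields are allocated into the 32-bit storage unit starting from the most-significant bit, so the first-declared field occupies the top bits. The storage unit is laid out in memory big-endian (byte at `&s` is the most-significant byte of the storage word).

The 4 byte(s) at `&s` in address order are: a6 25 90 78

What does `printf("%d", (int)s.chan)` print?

[0]=0xa6 [1]=0x25 [2]=0x90 [3]=0x78 (big-endian) → word 0xa6259078
chan:17 @ bit 15 → (0xa6259078>>15)&0x1ffff = 0x14c4b  ←
lvl:4 @ bit 11 → (0xa6259078>>11)&0xf = 0x2
rsvd:7 @ bit 4 → (0xa6259078>>4)&0x7f = 0x7
ver:4 @ bit 0 → (0xa6259078>>0)&0xf = 0x8
chan signed 17b, MSB=1: 85067 - 131072 = -46005

-46005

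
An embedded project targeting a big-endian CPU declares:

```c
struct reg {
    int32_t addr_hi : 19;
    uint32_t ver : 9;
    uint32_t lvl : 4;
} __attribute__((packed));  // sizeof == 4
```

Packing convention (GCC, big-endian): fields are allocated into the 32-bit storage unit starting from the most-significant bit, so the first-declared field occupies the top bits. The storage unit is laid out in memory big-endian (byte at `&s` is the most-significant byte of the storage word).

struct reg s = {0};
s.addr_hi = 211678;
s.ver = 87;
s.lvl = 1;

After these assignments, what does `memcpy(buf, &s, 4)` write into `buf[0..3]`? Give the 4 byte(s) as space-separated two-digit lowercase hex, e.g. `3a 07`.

67 5b c5 71

addr_hi (19b) val=211678 bits=0x33ade at bit 13: 0x675bc000
ver (9b) val=87 bits=0x57 at bit 4: 0x675bc570
lvl (4b) val=1 bits=0x1 at bit 0: 0x675bc571
word = 0x675bc571 → big-endian bytes:
  [0]=0x67  [1]=0x5b  [2]=0xc5  [3]=0x71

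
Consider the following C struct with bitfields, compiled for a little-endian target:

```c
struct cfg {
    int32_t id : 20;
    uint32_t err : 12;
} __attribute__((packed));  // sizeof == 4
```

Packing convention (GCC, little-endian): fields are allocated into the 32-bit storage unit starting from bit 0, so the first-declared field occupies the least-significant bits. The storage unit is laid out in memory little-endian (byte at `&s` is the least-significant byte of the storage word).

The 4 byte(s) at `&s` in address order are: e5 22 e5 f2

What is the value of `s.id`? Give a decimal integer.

[0]=0xe5 [1]=0x22 [2]=0xe5 [3]=0xf2 (little-endian) → word 0xf2e522e5
id:20 @ bit 0 → (0xf2e522e5>>0)&0xfffff = 0x522e5  ←
err:12 @ bit 20 → (0xf2e522e5>>20)&0xfff = 0xf2e
id signed 20b, MSB=0: value = 336613

336613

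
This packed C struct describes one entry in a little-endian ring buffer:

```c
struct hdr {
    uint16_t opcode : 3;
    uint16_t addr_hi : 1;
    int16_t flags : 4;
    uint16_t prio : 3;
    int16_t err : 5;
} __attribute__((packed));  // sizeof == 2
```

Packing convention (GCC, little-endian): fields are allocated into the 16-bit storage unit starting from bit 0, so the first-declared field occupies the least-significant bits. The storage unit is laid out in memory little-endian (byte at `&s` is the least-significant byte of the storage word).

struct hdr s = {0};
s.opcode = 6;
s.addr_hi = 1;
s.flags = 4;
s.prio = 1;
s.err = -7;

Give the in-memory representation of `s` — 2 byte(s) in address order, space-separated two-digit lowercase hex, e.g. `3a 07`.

[0+:3] opcode=6 & 0x7 = 0x6; word=0x0006
[3+:1] addr_hi=1 & 0x1 = 0x1; word=0x000e
[4+:4] flags=4 & 0xf = 0x4; word=0x004e
[8+:3] prio=1 & 0x7 = 0x1; word=0x014e
[11+:5] err=-7 & 0x1f = 0x19; word=0xc94e
word = 0xc94e → little-endian bytes:
  [0]=0x4e  [1]=0xc9

4e c9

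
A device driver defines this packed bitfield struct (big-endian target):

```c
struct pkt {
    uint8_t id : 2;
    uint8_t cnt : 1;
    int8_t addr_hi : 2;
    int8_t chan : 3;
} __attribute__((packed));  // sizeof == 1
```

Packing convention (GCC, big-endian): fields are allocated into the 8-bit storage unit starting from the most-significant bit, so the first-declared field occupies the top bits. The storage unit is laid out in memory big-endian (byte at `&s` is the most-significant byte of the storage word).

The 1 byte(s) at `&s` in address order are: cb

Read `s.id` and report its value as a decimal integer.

3

[0]=0xcb (big-endian) → word 0xcb
id [6+:2] = (word>>6) & 0x3 = 3  ←
cnt [5+:1] = (word>>5) & 0x1 = 0
addr_hi [3+:2] = (word>>3) & 0x3 = 1
chan [0+:3] = (word>>0) & 0x7 = 3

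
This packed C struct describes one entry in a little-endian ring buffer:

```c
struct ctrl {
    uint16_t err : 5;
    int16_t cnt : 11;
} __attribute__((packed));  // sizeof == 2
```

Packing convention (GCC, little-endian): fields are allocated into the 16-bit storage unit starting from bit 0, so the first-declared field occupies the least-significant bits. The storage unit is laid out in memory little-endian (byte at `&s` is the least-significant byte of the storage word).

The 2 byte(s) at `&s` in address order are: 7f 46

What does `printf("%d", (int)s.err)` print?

31

[0]=0x7f [1]=0x46 (little-endian) → word 0x467f
err [0+:5] = (word>>0) & 0x1f = 31  ←
cnt [5+:11] = (word>>5) & 0x7ff = 563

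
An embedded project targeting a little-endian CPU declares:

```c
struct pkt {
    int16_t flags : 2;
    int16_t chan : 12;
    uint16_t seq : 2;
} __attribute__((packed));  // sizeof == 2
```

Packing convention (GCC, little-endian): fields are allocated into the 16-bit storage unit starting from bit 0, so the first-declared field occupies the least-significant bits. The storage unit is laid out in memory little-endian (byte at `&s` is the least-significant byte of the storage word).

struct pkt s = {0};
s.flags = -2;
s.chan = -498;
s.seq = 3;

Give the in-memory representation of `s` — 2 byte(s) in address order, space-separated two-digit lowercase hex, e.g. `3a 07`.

3a f8

flags:2 = -2 → 0x2 << 0 → word 0x0002
chan:12 = -498 → 0xe0e << 2 → word 0x383a
seq:2 = 3 → 0x3 << 14 → word 0xf83a
word = 0xf83a → little-endian bytes:
  [0]=0x3a  [1]=0xf8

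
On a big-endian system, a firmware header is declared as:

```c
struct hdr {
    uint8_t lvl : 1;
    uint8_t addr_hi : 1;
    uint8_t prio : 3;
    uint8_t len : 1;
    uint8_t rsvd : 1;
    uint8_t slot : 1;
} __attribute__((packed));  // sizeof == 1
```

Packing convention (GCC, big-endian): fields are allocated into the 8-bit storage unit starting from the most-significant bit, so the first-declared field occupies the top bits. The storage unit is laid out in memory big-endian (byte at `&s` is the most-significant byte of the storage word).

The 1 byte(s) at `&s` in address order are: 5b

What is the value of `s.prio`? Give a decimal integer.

[0]=0x5b (big-endian) → word 0x5b
lvl [7+:1] = (word>>7) & 0x1 = 0
addr_hi [6+:1] = (word>>6) & 0x1 = 1
prio [3+:3] = (word>>3) & 0x7 = 3  ←
len [2+:1] = (word>>2) & 0x1 = 0
rsvd [1+:1] = (word>>1) & 0x1 = 1
slot [0+:1] = (word>>0) & 0x1 = 1

3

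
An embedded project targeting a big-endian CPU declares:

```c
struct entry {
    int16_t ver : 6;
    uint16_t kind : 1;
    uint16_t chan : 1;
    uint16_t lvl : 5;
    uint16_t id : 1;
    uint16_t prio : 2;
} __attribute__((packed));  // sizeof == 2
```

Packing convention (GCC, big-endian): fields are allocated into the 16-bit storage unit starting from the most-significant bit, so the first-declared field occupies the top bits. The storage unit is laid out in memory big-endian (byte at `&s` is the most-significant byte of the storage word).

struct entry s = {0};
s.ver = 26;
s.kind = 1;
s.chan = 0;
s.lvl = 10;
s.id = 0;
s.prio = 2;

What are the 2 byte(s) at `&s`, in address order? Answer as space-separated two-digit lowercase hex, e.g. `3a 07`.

ver:6 = 26 → 0x1a << 10 → word 0x6800
kind:1 = 1 → 0x1 << 9 → word 0x6a00
chan:1 = 0 → 0x0 << 8 → word 0x6a00
lvl:5 = 10 → 0xa << 3 → word 0x6a50
id:1 = 0 → 0x0 << 2 → word 0x6a50
prio:2 = 2 → 0x2 << 0 → word 0x6a52
word = 0x6a52 → big-endian bytes:
  [0]=0x6a  [1]=0x52

6a 52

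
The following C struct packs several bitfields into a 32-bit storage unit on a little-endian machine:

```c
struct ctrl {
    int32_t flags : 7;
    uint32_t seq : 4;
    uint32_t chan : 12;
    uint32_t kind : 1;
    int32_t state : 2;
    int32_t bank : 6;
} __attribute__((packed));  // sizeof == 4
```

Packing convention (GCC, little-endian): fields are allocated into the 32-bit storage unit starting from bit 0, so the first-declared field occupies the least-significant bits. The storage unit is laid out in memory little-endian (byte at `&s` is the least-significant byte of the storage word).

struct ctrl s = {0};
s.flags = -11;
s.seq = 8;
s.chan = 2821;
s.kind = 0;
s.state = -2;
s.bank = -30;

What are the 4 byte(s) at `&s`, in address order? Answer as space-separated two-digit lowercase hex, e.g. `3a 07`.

75 2c 58 8a

[0+:7] flags=-11 & 0x7f = 0x75; word=0x00000075
[7+:4] seq=8 & 0xf = 0x8; word=0x00000475
[11+:12] chan=2821 & 0xfff = 0xb05; word=0x00582c75
[23+:1] kind=0 & 0x1 = 0x0; word=0x00582c75
[24+:2] state=-2 & 0x3 = 0x2; word=0x02582c75
[26+:6] bank=-30 & 0x3f = 0x22; word=0x8a582c75
word = 0x8a582c75 → little-endian bytes:
  [0]=0x75  [1]=0x2c  [2]=0x58  [3]=0x8a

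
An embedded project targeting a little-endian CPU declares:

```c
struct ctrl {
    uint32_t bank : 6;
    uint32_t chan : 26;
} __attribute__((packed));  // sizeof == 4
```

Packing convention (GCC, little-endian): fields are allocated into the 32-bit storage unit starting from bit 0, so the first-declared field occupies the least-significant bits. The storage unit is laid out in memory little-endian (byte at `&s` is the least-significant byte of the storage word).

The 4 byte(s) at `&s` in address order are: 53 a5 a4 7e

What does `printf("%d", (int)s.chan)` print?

33198741

[0]=0x53 [1]=0xa5 [2]=0xa4 [3]=0x7e (little-endian) → word 0x7ea4a553
bank [0+:6] = (word>>0) & 0x3f = 19
chan [6+:26] = (word>>6) & 0x3ffffff = 33198741  ←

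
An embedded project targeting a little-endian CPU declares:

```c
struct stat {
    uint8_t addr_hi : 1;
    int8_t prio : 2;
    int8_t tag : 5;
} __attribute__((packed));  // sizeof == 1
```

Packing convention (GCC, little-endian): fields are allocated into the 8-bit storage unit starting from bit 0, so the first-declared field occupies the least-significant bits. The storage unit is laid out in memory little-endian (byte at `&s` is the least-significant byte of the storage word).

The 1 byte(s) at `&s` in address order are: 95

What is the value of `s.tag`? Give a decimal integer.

-14

[0]=0x95 (little-endian) → word 0x95
addr_hi [0+:1] = (word>>0) & 0x1 = 1
prio [1+:2] = (word>>1) & 0x3 = 2
tag [3+:5] = (word>>3) & 0x1f = 18  ←
tag signed 5b, MSB=1: 18 - 32 = -14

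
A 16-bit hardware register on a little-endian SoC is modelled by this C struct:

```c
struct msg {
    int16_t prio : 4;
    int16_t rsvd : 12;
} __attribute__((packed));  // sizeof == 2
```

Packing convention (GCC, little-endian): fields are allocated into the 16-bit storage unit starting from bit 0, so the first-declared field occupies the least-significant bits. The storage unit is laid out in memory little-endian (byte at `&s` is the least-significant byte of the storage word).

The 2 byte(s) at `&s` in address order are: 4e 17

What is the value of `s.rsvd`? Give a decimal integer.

372

[0]=0x4e [1]=0x17 (little-endian) → word 0x174e
prio [0+:4] = (word>>0) & 0xf = 14
rsvd [4+:12] = (word>>4) & 0xfff = 372  ←
rsvd signed 12b, MSB=0: value = 372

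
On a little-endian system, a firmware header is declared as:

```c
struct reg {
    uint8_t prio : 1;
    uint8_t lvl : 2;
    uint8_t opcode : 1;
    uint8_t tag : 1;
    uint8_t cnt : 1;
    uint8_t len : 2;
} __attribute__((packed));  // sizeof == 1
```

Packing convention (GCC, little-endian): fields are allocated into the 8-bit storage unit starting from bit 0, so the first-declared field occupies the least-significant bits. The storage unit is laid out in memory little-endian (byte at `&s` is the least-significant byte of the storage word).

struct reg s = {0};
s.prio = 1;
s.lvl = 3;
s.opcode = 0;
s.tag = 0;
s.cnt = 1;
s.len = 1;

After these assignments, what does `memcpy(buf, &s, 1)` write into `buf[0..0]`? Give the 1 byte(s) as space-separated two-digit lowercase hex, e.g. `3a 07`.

67

prio:1 = 1 → 0x1 << 0 → word 0x01
lvl:2 = 3 → 0x3 << 1 → word 0x07
opcode:1 = 0 → 0x0 << 3 → word 0x07
tag:1 = 0 → 0x0 << 4 → word 0x07
cnt:1 = 1 → 0x1 << 5 → word 0x27
len:2 = 1 → 0x1 << 6 → word 0x67
word = 0x67 → little-endian bytes:
  [0]=0x67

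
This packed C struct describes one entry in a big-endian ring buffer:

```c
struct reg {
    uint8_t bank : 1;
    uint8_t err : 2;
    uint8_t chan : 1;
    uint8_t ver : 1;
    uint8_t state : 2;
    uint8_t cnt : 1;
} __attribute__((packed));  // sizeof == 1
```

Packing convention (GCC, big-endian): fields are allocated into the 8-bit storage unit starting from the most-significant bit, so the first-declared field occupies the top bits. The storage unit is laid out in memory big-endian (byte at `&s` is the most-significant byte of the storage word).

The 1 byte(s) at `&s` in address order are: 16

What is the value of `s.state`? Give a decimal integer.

[0]=0x16 (big-endian) → word 0x16
bank:1 @ bit 7 → (0x16>>7)&0x1 = 0x0
err:2 @ bit 5 → (0x16>>5)&0x3 = 0x0
chan:1 @ bit 4 → (0x16>>4)&0x1 = 0x1
ver:1 @ bit 3 → (0x16>>3)&0x1 = 0x0
state:2 @ bit 1 → (0x16>>1)&0x3 = 0x3  ←
cnt:1 @ bit 0 → (0x16>>0)&0x1 = 0x0

3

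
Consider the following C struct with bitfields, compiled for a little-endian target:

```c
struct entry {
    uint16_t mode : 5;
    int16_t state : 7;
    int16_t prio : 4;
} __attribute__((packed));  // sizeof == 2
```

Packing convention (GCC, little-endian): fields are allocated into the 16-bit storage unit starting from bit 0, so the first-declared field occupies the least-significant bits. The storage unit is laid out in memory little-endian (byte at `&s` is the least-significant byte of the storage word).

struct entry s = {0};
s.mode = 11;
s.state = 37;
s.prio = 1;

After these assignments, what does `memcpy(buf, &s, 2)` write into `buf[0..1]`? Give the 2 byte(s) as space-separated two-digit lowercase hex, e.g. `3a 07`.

mode:5 = 11 → 0xb << 0 → word 0x000b
state:7 = 37 → 0x25 << 5 → word 0x04ab
prio:4 = 1 → 0x1 << 12 → word 0x14ab
word = 0x14ab → little-endian bytes:
  [0]=0xab  [1]=0x14

ab 14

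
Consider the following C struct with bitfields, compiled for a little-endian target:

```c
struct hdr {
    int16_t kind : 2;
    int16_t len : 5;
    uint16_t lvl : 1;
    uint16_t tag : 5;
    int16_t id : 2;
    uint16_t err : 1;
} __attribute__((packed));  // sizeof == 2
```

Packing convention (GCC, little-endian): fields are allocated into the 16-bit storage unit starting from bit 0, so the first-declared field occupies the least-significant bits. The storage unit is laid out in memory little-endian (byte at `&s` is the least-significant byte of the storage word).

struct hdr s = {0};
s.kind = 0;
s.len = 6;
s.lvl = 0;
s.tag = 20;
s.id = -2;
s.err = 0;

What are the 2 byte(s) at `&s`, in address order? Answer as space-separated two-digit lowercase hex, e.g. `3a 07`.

18 54

kind (2b) val=0 bits=0x0 at bit 0: 0x0000
len (5b) val=6 bits=0x6 at bit 2: 0x0018
lvl (1b) val=0 bits=0x0 at bit 7: 0x0018
tag (5b) val=20 bits=0x14 at bit 8: 0x1418
id (2b) val=-2 bits=0x2 at bit 13: 0x5418
err (1b) val=0 bits=0x0 at bit 15: 0x5418
word = 0x5418 → little-endian bytes:
  [0]=0x18  [1]=0x54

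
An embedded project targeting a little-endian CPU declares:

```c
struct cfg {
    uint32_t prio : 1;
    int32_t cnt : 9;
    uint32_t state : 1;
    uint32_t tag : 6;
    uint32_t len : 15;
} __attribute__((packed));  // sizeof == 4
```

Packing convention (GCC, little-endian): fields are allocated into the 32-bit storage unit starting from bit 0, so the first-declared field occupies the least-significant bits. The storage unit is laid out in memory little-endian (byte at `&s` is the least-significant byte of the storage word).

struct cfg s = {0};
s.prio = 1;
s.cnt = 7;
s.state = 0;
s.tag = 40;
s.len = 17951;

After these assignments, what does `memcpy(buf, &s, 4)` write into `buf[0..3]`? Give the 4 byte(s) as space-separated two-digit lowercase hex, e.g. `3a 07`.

prio:1 = 1 → 0x1 << 0 → word 0x00000001
cnt:9 = 7 → 0x7 << 1 → word 0x0000000f
state:1 = 0 → 0x0 << 10 → word 0x0000000f
tag:6 = 40 → 0x28 << 11 → word 0x0001400f
len:15 = 17951 → 0x461f << 17 → word 0x8c3f400f
word = 0x8c3f400f → little-endian bytes:
  [0]=0x0f  [1]=0x40  [2]=0x3f  [3]=0x8c

0f 40 3f 8c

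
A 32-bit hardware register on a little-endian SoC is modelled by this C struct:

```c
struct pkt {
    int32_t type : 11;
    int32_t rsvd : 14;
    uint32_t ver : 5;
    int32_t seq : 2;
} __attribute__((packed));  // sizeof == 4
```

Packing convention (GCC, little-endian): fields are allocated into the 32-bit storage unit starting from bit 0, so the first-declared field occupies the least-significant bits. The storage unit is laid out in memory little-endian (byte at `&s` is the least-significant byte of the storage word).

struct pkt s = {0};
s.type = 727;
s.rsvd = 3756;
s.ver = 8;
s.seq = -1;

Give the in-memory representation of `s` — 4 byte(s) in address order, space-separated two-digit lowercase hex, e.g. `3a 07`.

type (11b) val=727 bits=0x2d7 at bit 0: 0x000002d7
rsvd (14b) val=3756 bits=0xeac at bit 11: 0x007562d7
ver (5b) val=8 bits=0x8 at bit 25: 0x107562d7
seq (2b) val=-1 bits=0x3 at bit 30: 0xd07562d7
word = 0xd07562d7 → little-endian bytes:
  [0]=0xd7  [1]=0x62  [2]=0x75  [3]=0xd0

d7 62 75 d0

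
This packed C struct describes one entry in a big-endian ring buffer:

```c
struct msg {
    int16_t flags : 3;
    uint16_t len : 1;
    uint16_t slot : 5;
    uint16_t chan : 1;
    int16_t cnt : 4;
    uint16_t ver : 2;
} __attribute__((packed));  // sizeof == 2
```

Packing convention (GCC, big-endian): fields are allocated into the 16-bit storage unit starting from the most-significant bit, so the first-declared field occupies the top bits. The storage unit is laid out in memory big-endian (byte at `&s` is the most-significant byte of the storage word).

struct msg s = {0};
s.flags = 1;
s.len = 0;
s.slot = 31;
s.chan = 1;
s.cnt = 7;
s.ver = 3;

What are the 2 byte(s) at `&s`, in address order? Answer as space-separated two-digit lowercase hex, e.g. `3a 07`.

2f df

flags (3b) val=1 bits=0x1 at bit 13: 0x2000
len (1b) val=0 bits=0x0 at bit 12: 0x2000
slot (5b) val=31 bits=0x1f at bit 7: 0x2f80
chan (1b) val=1 bits=0x1 at bit 6: 0x2fc0
cnt (4b) val=7 bits=0x7 at bit 2: 0x2fdc
ver (2b) val=3 bits=0x3 at bit 0: 0x2fdf
word = 0x2fdf → big-endian bytes:
  [0]=0x2f  [1]=0xdf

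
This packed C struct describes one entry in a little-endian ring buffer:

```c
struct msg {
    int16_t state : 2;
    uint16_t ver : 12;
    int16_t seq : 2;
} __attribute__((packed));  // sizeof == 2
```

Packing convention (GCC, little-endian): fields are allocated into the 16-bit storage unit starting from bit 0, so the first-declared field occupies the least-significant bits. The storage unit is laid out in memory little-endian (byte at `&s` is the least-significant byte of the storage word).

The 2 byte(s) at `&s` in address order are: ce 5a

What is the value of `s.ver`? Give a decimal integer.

1715

[0]=0xce [1]=0x5a (little-endian) → word 0x5ace
state [0+:2] = (word>>0) & 0x3 = 2
ver [2+:12] = (word>>2) & 0xfff = 1715  ←
seq [14+:2] = (word>>14) & 0x3 = 1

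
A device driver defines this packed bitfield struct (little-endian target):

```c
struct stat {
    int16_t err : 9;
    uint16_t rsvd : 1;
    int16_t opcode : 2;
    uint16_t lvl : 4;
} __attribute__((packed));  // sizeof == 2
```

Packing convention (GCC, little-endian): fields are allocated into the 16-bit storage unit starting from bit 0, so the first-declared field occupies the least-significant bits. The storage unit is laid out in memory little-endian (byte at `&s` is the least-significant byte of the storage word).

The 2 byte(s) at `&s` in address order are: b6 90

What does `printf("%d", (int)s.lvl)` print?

9

[0]=0xb6 [1]=0x90 (little-endian) → word 0x90b6
err [0+:9] = (word>>0) & 0x1ff = 182
rsvd [9+:1] = (word>>9) & 0x1 = 0
opcode [10+:2] = (word>>10) & 0x3 = 0
lvl [12+:4] = (word>>12) & 0xf = 9  ←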